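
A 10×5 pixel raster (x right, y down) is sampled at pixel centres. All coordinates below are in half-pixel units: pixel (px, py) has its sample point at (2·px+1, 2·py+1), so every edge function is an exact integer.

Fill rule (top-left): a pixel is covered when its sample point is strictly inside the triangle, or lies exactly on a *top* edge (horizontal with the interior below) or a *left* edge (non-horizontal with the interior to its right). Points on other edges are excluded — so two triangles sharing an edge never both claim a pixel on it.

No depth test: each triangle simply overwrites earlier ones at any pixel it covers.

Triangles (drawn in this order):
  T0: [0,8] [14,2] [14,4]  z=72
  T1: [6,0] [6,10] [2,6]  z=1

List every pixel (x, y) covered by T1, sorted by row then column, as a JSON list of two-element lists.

T0:
  2·area = 28
  edge (0, 8)→(14, 2): d=(14,-6) top-left  bias=+0
  edge (14, 2)→(14, 4): d=(0,2) right/bottom  bias=-1
  edge (14, 4)→(0, 8): d=(-14,4) right/bottom  bias=-1
    (6,1)@(13, 3): e=[8,2,18] → #
    (7,1)@(15, 3): e=[20,-2,10] → ·
    (3,2)@(7, 5): e=[0,14,14] → #  [on edge]
    (4,2)@(9, 5): e=[12,10,6] → #
    (5,2)@(11, 5): e=[24,6,-2] → ·
    (6,2)@(13, 5): e=[36,2,-10] → ·
    (1,3)@(3, 7): e=[4,22,2] → #
    (2,3)@(5, 7): e=[16,18,-6] → ·
    (3,3)@(7, 7): e=[28,14,-14] → ·
    (4,3)@(9, 7): e=[40,10,-22] → ·
    (1,4)@(3, 9): e=[32,22,-26] → ·
  covered (4 px):
    · · · · · · · · · ·
    · · · · · · # · · ·
    · · · # # · · · · ·
    · # · · · · · · · ·
    · · · · · · · · · ·
T1:
  2·area = 40
  edge (6, 0)→(6, 10): d=(0,10) right/bottom  bias=-1
  edge (6, 10)→(2, 6): d=(-4,-4) top-left  bias=+0
  edge (2, 6)→(6, 0): d=(4,-6) top-left  bias=+0
    (2,1)@(5, 3): e=[10,24,6] → #
    (3,1)@(7, 3): e=[-10,32,18] → ·
    (0,2)@(1, 5): e=[50,0,-10] → ·  [on edge]
    (1,2)@(3, 5): e=[30,8,2] → #
    (3,2)@(7, 5): e=[-10,24,26] → ·
    (1,3)@(3, 7): e=[30,0,10] → #  [on edge]
    (3,3)@(7, 7): e=[-10,16,34] → ·
    (1,4)@(3, 9): e=[30,-8,18] → ·
    (2,4)@(5, 9): e=[10,0,30] → #  [on edge]
    (3,4)@(7, 9): e=[-10,8,42] → ·
  covered (6 px):
    · · · · · · · · · ·
    · · # · · · · · · ·
    · # # · · · · · · ·
    · # # · · · · · · ·
    · · # · · · · · · ·

Result: [[2,1],[1,2],[2,2],[1,3],[2,3],[2,4]]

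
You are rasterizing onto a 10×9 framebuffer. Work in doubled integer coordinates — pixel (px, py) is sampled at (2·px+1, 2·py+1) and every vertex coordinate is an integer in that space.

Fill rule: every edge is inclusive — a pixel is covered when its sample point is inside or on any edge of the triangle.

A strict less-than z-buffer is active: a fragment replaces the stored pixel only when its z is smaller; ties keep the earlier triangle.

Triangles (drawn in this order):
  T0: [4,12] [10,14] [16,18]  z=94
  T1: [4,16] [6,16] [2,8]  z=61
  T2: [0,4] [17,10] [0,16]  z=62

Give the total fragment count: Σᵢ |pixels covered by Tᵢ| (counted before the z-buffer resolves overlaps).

T0:
  2·area = 12
  edge (4, 12)→(10, 14): d=(6,2) inclusive
  edge (10, 14)→(16, 18): d=(6,4) inclusive
  edge (16, 18)→(4, 12): d=(-12,-6) inclusive
    (0,5)@(1, 11): e=[0,18,-6] → ·  [on edge]
    (3,6)@(7, 13): e=[0,6,6] → #  [on edge]
    (4,6)@(9, 13): e=[-4,-2,18] → ·
    (3,7)@(7, 15): e=[12,18,-18] → ·
    (5,7)@(11, 15): e=[4,2,6] → #
    (6,7)@(13, 15): e=[0,-6,18] → ·  [on edge]
    (5,8)@(11, 17): e=[16,14,-18] → ·
    (9,8)@(19, 17): e=[0,-18,30] → ·  [on edge]
  covered (2 px):
    · · · · · · · · · ·
    · · · · · · · · · ·
    · · · · · · · · · ·
    · · · · · · · · · ·
    · · · · · · · · · ·
    · · · · · · · · · ·
    · · · # · · · · · ·
    · · · · · # · · · ·
    · · · · · · · · · ·
T1:
  2·area = 16  (B↔C swapped to make it positive)
  edge (4, 16)→(2, 8): d=(-2,-8) inclusive
  edge (2, 8)→(6, 16): d=(4,8) inclusive
  edge (6, 16)→(4, 16): d=(-2,0) inclusive
    (1,5)@(3, 11): e=[2,4,10] → #
    (2,5)@(5, 11): e=[18,-12,10] → ·
    (1,6)@(3, 13): e=[-2,12,6] → ·
    (2,7)@(5, 15): e=[10,4,2] → #
    (3,7)@(7, 15): e=[26,-12,2] → ·
    (2,8)@(5, 17): e=[6,12,-2] → ·
  covered (2 px):
    · · · · · · · · · ·
    · · · · · · · · · ·
    · · · · · · · · · ·
    · · · · · · · · · ·
    · · · · · · · · · ·
    · # · · · · · · · ·
    · · · · · · · · · ·
    · · # · · · · · · ·
    · · · · · · · · · ·
T2:
  2·area = 204
  edge (0, 4)→(17, 10): d=(17,6) inclusive
  edge (17, 10)→(0, 16): d=(-17,6) inclusive
  edge (0, 16)→(0, 4): d=(0,-12) inclusive
    (0,2)@(1, 5): e=[11,181,12] → #
    (1,2)@(3, 5): e=[-1,169,36] → ·
    (0,3)@(1, 7): e=[45,147,12] → #
    (1,3)@(3, 7): e=[33,135,36] → #
    (2,3)@(5, 7): e=[21,123,60] → #
    (3,3)@(7, 7): e=[9,111,84] → #
    (4,3)@(9, 7): e=[-3,99,108] → ·
    (0,4)@(1, 9): e=[79,113,12] → #
    (4,4)@(9, 9): e=[31,65,108] → #
    (5,4)@(11, 9): e=[19,53,132] → #
    (6,4)@(13, 9): e=[7,41,156] → #
    (7,4)@(15, 9): e=[-5,29,180] → ·
  covered (24 px):
    · · · · · · · · · ·
    · · · · · · · · · ·
    # · · · · · · · · ·
    # # # # · · · · · ·
    # # # # # # # · · ·
    # # # # # # # · · ·
    # # # # · · · · · ·
    # · · · · · · · · ·
    · · · · · · · · · ·

Final: 28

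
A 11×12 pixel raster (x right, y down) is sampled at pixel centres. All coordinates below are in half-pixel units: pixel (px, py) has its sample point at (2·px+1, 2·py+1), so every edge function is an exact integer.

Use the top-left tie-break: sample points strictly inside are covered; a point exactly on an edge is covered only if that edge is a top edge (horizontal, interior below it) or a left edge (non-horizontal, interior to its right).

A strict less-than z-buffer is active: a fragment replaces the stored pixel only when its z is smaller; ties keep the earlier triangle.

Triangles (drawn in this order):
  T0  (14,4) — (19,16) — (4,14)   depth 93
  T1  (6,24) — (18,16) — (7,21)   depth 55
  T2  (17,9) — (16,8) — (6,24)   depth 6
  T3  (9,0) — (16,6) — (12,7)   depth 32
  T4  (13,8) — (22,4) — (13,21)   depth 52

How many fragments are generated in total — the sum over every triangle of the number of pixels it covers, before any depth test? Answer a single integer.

T0:
  2·area = 170
  edge (14, 4)→(19, 16): d=(5,12) right/bottom  bias=-1
  edge (19, 16)→(4, 14): d=(-15,-2) top-left  bias=+0
  edge (4, 14)→(14, 4): d=(10,-10) top-left  bias=+0
    (8,0)@(17, 1): e=[-51,221,0] → ·  [on edge]
    (7,1)@(15, 3): e=[-17,187,0] → ·  [on edge]
    (6,2)@(13, 5): e=[17,153,0] → █  [on edge]
    (7,2)@(15, 5): e=[-7,157,20] → ·
    (5,3)@(11, 7): e=[51,119,0] → █  [on edge]
    (7,3)@(15, 7): e=[3,127,40] → █
    (8,3)@(17, 7): e=[-21,131,60] → ·
    (4,4)@(9, 9): e=[85,85,0] → █  [on edge]
    (8,4)@(17, 9): e=[-11,101,80] → ·
    (3,5)@(7, 11): e=[119,51,0] → █  [on edge]
    (8,5)@(17, 11): e=[-1,71,100] → ·
    (2,6)@(5, 13): e=[153,17,0] → █  [on edge]
    (1,7)@(3, 15): e=[187,-17,0] → ·  [on edge]
    (0,8)@(1, 17): e=[221,-51,0] → ·  [on edge]
  covered (23 px):
    · · · · · · · · · · ·
    · · · · · · · · · · ·
    · · · · · · █ · · · ·
    · · · · · █ █ █ · · ·
    · · · · █ █ █ █ · · ·
    · · · █ █ █ █ █ · · ·
    · · █ █ █ █ █ █ █ · ·
    · · · · · · █ █ █ · ·
    · · · · · · · · · · ·
    · · · · · · · · · · ·
    · · · · · · · · · · ·
    · · · · · · · · · · ·
T1:
  2·area = 28  (B↔C swapped to make it positive)
  edge (6, 24)→(7, 21): d=(1,-3) top-left  bias=+0
  edge (7, 21)→(18, 16): d=(11,-5) top-left  bias=+0
  edge (18, 16)→(6, 24): d=(-12,8) right/bottom  bias=-1
    (6,1)@(13, 3): e=[0,-168,196] → ·  [on edge]
    (5,4)@(11, 9): e=[0,-112,140] → ·  [on edge]
    (4,7)@(9, 15): e=[0,-56,84] → ·  [on edge]
    (6,9)@(13, 19): e=[16,8,4] → █
    (7,9)@(15, 19): e=[22,18,-12] → ·
    (3,10)@(7, 21): e=[0,0,28] → █  [on edge]
    (4,10)@(9, 21): e=[6,10,12] → █
    (5,10)@(11, 21): e=[12,20,-4] → ·
    (6,10)@(13, 21): e=[18,30,-20] → ·
    (3,11)@(7, 23): e=[2,22,4] → █
    (4,11)@(9, 23): e=[8,32,-12] → ·
  covered (4 px):
    · · · · · · · · · · ·
    · · · · · · · · · · ·
    · · · · · · · · · · ·
    · · · · · · · · · · ·
    · · · · · · · · · · ·
    · · · · · · · · · · ·
    · · · · · · · · · · ·
    · · · · · · · · · · ·
    · · · · · · · · · · ·
    · · · · · · █ · · · ·
    · · · █ █ · · · · · ·
    · · · █ · · · · · · ·
T2:
  2·area = 26  (B↔C swapped to make it positive)
  edge (17, 9)→(6, 24): d=(-11,15) right/bottom  bias=-1
  edge (6, 24)→(16, 8): d=(10,-16) top-left  bias=+0
  edge (16, 8)→(17, 9): d=(1,1) right/bottom  bias=-1
    (4,0)@(9, 1): e=[208,-182,0] → ·  [on edge]
    (5,1)@(11, 3): e=[156,-130,0] → ·  [on edge]
    (6,2)@(13, 5): e=[104,-78,0] → ·  [on edge]
    (7,3)@(15, 7): e=[52,-26,0] → ·  [on edge]
    (8,4)@(17, 9): e=[0,26,0] → ·  [on edge]
    (7,5)@(15, 11): e=[8,14,4] → █
    (8,5)@(17, 11): e=[-22,46,2] → ·
    (9,5)@(19, 11): e=[-52,78,0] → ·  [on edge]
    (6,6)@(13, 13): e=[16,2,8] → █
    (7,6)@(15, 13): e=[-14,34,6] → ·
    (10,6)@(21, 13): e=[-104,130,0] → ·  [on edge]
    (6,7)@(13, 15): e=[-6,22,10] → ·
  covered (3 px):
    · · · · · · · · · · ·
    · · · · · · · · · · ·
    · · · · · · · · · · ·
    · · · · · · · · · · ·
    · · · · · · · · · · ·
    · · · · · · · █ · · ·
    · · · · · · █ · · · ·
    · · · · · · · · · · ·
    · · · · · █ · · · · ·
    · · · · · · · · · · ·
    · · · · · · · · · · ·
    · · · · · · · · · · ·
T3:
  2·area = 31
  edge (9, 0)→(16, 6): d=(7,6) right/bottom  bias=-1
  edge (16, 6)→(12, 7): d=(-4,1) right/bottom  bias=-1
  edge (12, 7)→(9, 0): d=(-3,-7) top-left  bias=+0
    (5,1)@(11, 3): e=[9,17,5] → █
    (6,1)@(13, 3): e=[-3,15,19] → ·
    (5,2)@(11, 5): e=[23,9,-1] → ·
    (6,2)@(13, 5): e=[11,7,13] → █
    (7,2)@(15, 5): e=[-1,5,27] → ·
    (6,3)@(13, 7): e=[25,-1,7] → ·
  covered (2 px):
    · · · · · · · · · · ·
    · · · · · █ · · · · ·
    · · · · · · █ · · · ·
    · · · · · · · · · · ·
    · · · · · · · · · · ·
    · · · · · · · · · · ·
    · · · · · · · · · · ·
    · · · · · · · · · · ·
    · · · · · · · · · · ·
    · · · · · · · · · · ·
    · · · · · · · · · · ·
    · · · · · · · · · · ·
T4:
  2·area = 117
  edge (13, 8)→(22, 4): d=(9,-4) top-left  bias=+0
  edge (22, 4)→(13, 21): d=(-9,17) right/bottom  bias=-1
  edge (13, 21)→(13, 8): d=(0,-13) top-left  bias=+0
    (6,0)@(13, 1): e=[-63,180,0] → ·  [on edge]
    (6,1)@(13, 3): e=[-45,162,0] → ·  [on edge]
    (6,2)@(13, 5): e=[-27,144,0] → ·  [on edge]
    (10,2)@(21, 5): e=[5,8,104] → █
    (6,3)@(13, 7): e=[-9,126,0] → ·  [on edge]
    (8,3)@(17, 7): e=[7,58,52] → █
    (9,3)@(19, 7): e=[15,24,78] → █
    (10,3)@(21, 7): e=[23,-10,104] → ·
    (6,4)@(13, 9): e=[9,108,0] → █  [on edge]
    (7,4)@(15, 9): e=[17,74,26] → █
    (10,4)@(21, 9): e=[41,-28,104] → ·
    (6,5)@(13, 11): e=[27,90,0] → █  [on edge]
    (6,6)@(13, 13): e=[45,72,0] → █  [on edge]
    (6,7)@(13, 15): e=[63,54,0] → █  [on edge]
    (6,8)@(13, 17): e=[81,36,0] → █  [on edge]
    (6,9)@(13, 19): e=[99,18,0] → █  [on edge]
    (6,10)@(13, 21): e=[117,0,0] → ·  [on edge]
    (6,11)@(13, 23): e=[135,-18,0] → ·  [on edge]
  covered (18 px):
    · · · · · · · · · · ·
    · · · · · · · · · · ·
    · · · · · · · · · · █
    · · · · · · · · █ █ ·
    · · · · · · █ █ █ █ ·
    · · · · · · █ █ █ · ·
    · · · · · · █ █ █ · ·
    · · · · · · █ █ · · ·
    · · · · · · █ █ · · ·
    · · · · · · █ · · · ·
    · · · · · · · · · · ·
    · · · · · · · · · · ·

Result: 50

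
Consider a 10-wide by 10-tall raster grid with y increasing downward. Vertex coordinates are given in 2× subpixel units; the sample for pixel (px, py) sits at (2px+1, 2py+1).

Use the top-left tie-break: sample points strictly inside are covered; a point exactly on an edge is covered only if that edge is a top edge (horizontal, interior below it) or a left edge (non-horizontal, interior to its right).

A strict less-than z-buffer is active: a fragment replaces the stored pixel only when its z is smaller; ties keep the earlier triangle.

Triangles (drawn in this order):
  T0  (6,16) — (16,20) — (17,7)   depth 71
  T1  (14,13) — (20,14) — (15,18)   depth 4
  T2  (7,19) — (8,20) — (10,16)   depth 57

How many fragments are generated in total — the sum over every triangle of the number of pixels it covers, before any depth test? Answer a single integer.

T0:
  2·area = 134  (B↔C swapped to make it positive)
  edge (6, 16)→(17, 7): d=(11,-9) top-left  bias=+0
  edge (17, 7)→(16, 20): d=(-1,13) right/bottom  bias=-1
  edge (16, 20)→(6, 16): d=(-10,-4) top-left  bias=+0
    (8,3)@(17, 7): e=[0,0,134] → .  [on edge]
    (7,4)@(15, 9): e=[4,24,106] → X
    (8,4)@(17, 9): e=[22,-2,114] → .
    (6,5)@(13, 11): e=[8,48,78] → X
    (8,5)@(17, 11): e=[44,-4,94] → .
    (5,6)@(11, 13): e=[12,72,50] → X
    (8,6)@(17, 13): e=[66,-6,74] → .
    (4,7)@(9, 15): e=[16,96,22] → X
    (8,7)@(17, 15): e=[88,-8,54] → .
    (4,8)@(9, 17): e=[38,94,2] → X
    (8,8)@(17, 17): e=[110,-10,34] → .
    (4,9)@(9, 19): e=[60,92,-18] → .
  covered (15 px):
    . . . . . . . . . .
    . . . . . . . . . .
    . . . . . . . . . .
    . . . . . . . . . .
    . . . . . . . X . .
    . . . . . . X X . .
    . . . . . X X X . .
    . . . . X X X X . .
    . . . . X X X X . .
    . . . . . . . X . .
T1:
  2·area = 29
  edge (14, 13)→(20, 14): d=(6,1) right/bottom  bias=-1
  edge (20, 14)→(15, 18): d=(-5,4) right/bottom  bias=-1
  edge (15, 18)→(14, 13): d=(-1,-5) top-left  bias=+0
    (7,7)@(15, 15): e=[11,15,3] → X
    (8,7)@(17, 15): e=[9,7,13] → X
    (9,7)@(19, 15): e=[7,-1,23] → .
    (7,8)@(15, 17): e=[23,5,1] → X
    (8,8)@(17, 17): e=[21,-3,11] → .
    (7,9)@(15, 19): e=[35,-5,-1] → .
  covered (3 px):
    . . . . . . . . . .
    . . . . . . . . . .
    . . . . . . . . . .
    . . . . . . . . . .
    . . . . . . . . . .
    . . . . . . . . . .
    . . . . . . . . . .
    . . . . . . . X X .
    . . . . . . . X . .
    . . . . . . . . . .
T2:
  2·area = 6  (B↔C swapped to make it positive)
  edge (7, 19)→(10, 16): d=(3,-3) top-left  bias=+0
  edge (10, 16)→(8, 20): d=(-2,4) right/bottom  bias=-1
  edge (8, 20)→(7, 19): d=(-1,-1) top-left  bias=+0
    (9,3)@(19, 7): e=[0,-18,24] → .  [on edge]
    (8,4)@(17, 9): e=[0,-14,20] → .  [on edge]
    (7,5)@(15, 11): e=[0,-10,16] → .  [on edge]
    (0,6)@(1, 13): e=[-36,42,0] → .  [on edge]
    (6,6)@(13, 13): e=[0,-6,12] → .  [on edge]
    (1,7)@(3, 15): e=[-24,30,0] → .  [on edge]
    (5,7)@(11, 15): e=[0,-2,8] → .  [on edge]
    (2,8)@(5, 17): e=[-12,18,0] → .  [on edge]
    (4,8)@(9, 17): e=[0,2,4] → X  [on edge]
    (5,8)@(11, 17): e=[6,-6,6] → .
    (3,9)@(7, 19): e=[0,6,0] → X  [on edge]
    (4,9)@(9, 19): e=[6,-2,2] → .
  covered (2 px):
    . . . . . . . . . .
    . . . . . . . . . .
    . . . . . . . . . .
    . . . . . . . . . .
    . . . . . . . . . .
    . . . . . . . . . .
    . . . . . . . . . .
    . . . . . . . . . .
    . . . . X . . . . .
    . . . X . . . . . .

Result: 20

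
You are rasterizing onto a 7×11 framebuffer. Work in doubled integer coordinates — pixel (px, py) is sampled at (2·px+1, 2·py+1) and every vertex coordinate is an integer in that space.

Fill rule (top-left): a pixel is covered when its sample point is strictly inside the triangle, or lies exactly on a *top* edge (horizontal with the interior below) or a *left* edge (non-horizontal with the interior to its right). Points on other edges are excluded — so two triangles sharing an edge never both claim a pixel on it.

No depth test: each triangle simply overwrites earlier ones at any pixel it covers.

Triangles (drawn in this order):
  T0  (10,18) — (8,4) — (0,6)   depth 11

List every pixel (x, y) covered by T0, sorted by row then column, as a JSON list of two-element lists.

T0:
  2·area = 116  (B↔C swapped to make it positive)
  edge (10, 18)→(0, 6): d=(-10,-12) top-left  bias=+0
  edge (0, 6)→(8, 4): d=(8,-2) top-left  bias=+0
  edge (8, 4)→(10, 18): d=(2,14) right/bottom  bias=-1
    (2,2)@(5, 5): e=[70,2,44] → X
    (3,2)@(7, 5): e=[94,6,16] → X
    (4,2)@(9, 5): e=[118,10,-12] → .
    (0,3)@(1, 7): e=[2,10,104] → X
    (1,3)@(3, 7): e=[26,14,76] → X
    (4,3)@(9, 7): e=[98,26,-8] → .
    (0,4)@(1, 9): e=[-18,26,108] → .
    (1,4)@(3, 9): e=[6,30,80] → X
    (4,4)@(9, 9): e=[78,42,-4] → .
    (1,5)@(3, 11): e=[-14,46,84] → .
    (2,5)@(5, 11): e=[10,50,56] → X
    (4,5)@(9, 11): e=[58,58,0] → .  [on edge]
  covered (14 px):
    . . . . . . .
    . . . . . . .
    . . X X . . .
    X X X X . . .
    . X X X . . .
    . . X X . . .
    . . . X X . .
    . . . . X . .
    . . . . . . .
    . . . . . . .
    . . . . . . .

Result: [[2,2],[3,2],[0,3],[1,3],[2,3],[3,3],[1,4],[2,4],[3,4],[2,5],[3,5],[3,6],[4,6],[4,7]]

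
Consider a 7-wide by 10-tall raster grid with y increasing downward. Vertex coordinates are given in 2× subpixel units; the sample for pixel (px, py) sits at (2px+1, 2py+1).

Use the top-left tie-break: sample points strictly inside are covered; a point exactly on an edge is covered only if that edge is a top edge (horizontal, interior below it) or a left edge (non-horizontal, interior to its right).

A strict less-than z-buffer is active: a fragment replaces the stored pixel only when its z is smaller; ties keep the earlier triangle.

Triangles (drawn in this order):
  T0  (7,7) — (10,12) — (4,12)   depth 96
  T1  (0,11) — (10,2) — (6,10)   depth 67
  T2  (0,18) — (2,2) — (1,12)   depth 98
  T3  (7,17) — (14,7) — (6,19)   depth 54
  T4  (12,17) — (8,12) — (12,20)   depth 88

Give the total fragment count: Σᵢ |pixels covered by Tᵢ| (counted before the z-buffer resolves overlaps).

T0:
  2·area = 30
  edge (7, 7)→(10, 12): d=(3,5) right/bottom  bias=-1
  edge (10, 12)→(4, 12): d=(-6,0) right/bottom  bias=-1
  edge (4, 12)→(7, 7): d=(3,-5) top-left  bias=+0
    (3,3)@(7, 7): e=[0,30,0] → .  [on edge]
    (3,4)@(7, 9): e=[6,18,6] → X
    (4,4)@(9, 9): e=[-4,18,16] → .
    (2,5)@(5, 11): e=[22,6,2] → X
    (4,5)@(9, 11): e=[2,6,22] → X
    (5,5)@(11, 11): e=[-8,6,32] → .
    (2,6)@(5, 13): e=[28,-6,8] → .
    (3,6)@(7, 13): e=[18,-6,18] → .
    (4,6)@(9, 13): e=[8,-6,28] → .
    (0,8)@(1, 17): e=[60,-30,0] → .  [on edge]
    (6,8)@(13, 17): e=[0,-30,60] → .  [on edge]
  covered (4 px):
    . . . . . . .
    . . . . . . .
    . . . . . . .
    . . . . . . .
    . . . X . . .
    . . X X X . .
    . . . . . . .
    . . . . . . .
    . . . . . . .
    . . . . . . .
T1:
  2·area = 44
  edge (0, 11)→(10, 2): d=(10,-9) top-left  bias=+0
  edge (10, 2)→(6, 10): d=(-4,8) right/bottom  bias=-1
  edge (6, 10)→(0, 11): d=(-6,1) right/bottom  bias=-1
    (4,1)@(9, 3): e=[1,4,39] → X
    (5,1)@(11, 3): e=[19,-12,37] → .
    (3,2)@(7, 5): e=[3,12,29] → X
    (4,2)@(9, 5): e=[21,-4,27] → .
    (2,3)@(5, 7): e=[5,20,19] → X
    (4,3)@(9, 7): e=[41,-12,15] → .
    (1,4)@(3, 9): e=[7,28,9] → X
    (3,4)@(7, 9): e=[43,-4,5] → .
    (1,5)@(3, 11): e=[27,20,-3] → .
    (2,5)@(5, 11): e=[45,4,-5] → .
  covered (6 px):
    . . . . . . .
    . . . . X . .
    . . . X . . .
    . . X X . . .
    . X X . . . .
    . . . . . . .
    . . . . . . .
    . . . . . . .
    . . . . . . .
    . . . . . . .
T2:
  2·area = 4
  edge (0, 18)→(2, 2): d=(2,-16) top-left  bias=+0
  edge (2, 2)→(1, 12): d=(-1,10) right/bottom  bias=-1
  edge (1, 12)→(0, 18): d=(-1,6) right/bottom  bias=-1
    (0,5)@(1, 11): e=[2,1,1] → X
    (1,5)@(3, 11): e=[34,-19,-11] → .
    (0,6)@(1, 13): e=[6,-1,-1] → .
  covered (1 px):
    . . . . . . .
    . . . . . . .
    . . . . . . .
    . . . . . . .
    . . . . . . .
    X . . . . . .
    . . . . . . .
    . . . . . . .
    . . . . . . .
    . . . . . . .
T3:
  2·area = 4
  edge (7, 17)→(14, 7): d=(7,-10) top-left  bias=+0
  edge (14, 7)→(6, 19): d=(-8,12) right/bottom  bias=-1
  edge (6, 19)→(7, 17): d=(1,-2) top-left  bias=+0
    (6,2)@(13, 5): e=[-24,28,0] → .  [on edge]
    (5,4)@(11, 9): e=[-16,20,0] → .  [on edge]
    (4,6)@(9, 13): e=[-8,12,0] → .  [on edge]
    (3,8)@(7, 17): e=[0,4,0] → X  [on edge]
    (4,8)@(9, 17): e=[20,-20,4] → .
    (3,9)@(7, 19): e=[14,-12,2] → .
  covered (1 px):
    . . . . . . .
    . . . . . . .
    . . . . . . .
    . . . . . . .
    . . . . . . .
    . . . . . . .
    . . . . . . .
    . . . . . . .
    . . . X . . .
    . . . . . . .
T4:
  2·area = 12  (B↔C swapped to make it positive)
  edge (12, 17)→(12, 20): d=(0,3) right/bottom  bias=-1
  edge (12, 20)→(8, 12): d=(-4,-8) top-left  bias=+0
  edge (8, 12)→(12, 17): d=(4,5) right/bottom  bias=-1
    (5,8)@(11, 17): e=[3,4,5] → X
    (6,8)@(13, 17): e=[-3,20,-5] → .
    (5,9)@(11, 19): e=[3,-4,13] → .
  covered (1 px):
    . . . . . . .
    . . . . . . .
    . . . . . . .
    . . . . . . .
    . . . . . . .
    . . . . . . .
    . . . . . . .
    . . . . . . .
    . . . . . X .
    . . . . . . .

Final: 13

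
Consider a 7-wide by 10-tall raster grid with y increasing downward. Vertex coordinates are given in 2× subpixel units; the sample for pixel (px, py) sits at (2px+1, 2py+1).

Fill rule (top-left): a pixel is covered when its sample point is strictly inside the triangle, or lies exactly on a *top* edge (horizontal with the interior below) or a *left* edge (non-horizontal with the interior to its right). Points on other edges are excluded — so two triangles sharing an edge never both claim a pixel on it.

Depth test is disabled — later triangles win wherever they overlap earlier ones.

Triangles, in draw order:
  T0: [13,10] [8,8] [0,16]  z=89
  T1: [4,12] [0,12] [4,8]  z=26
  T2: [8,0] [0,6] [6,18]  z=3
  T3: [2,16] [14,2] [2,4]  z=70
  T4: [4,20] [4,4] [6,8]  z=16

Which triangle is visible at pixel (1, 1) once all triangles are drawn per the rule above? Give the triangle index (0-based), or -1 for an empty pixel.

T0:
  2·area = 56  (B↔C swapped to make it positive)
  edge (13, 10)→(0, 16): d=(-13,6) right/bottom  bias=-1
  edge (0, 16)→(8, 8): d=(8,-8) top-left  bias=+0
  edge (8, 8)→(13, 10): d=(5,2) right/bottom  bias=-1
    (6,1)@(13, 3): e=[91,0,-35] → ·  [on edge]
    (5,2)@(11, 5): e=[77,0,-21] → ·  [on edge]
    (4,3)@(9, 7): e=[63,0,-7] → ·  [on edge]
    (3,4)@(7, 9): e=[49,0,7] → █  [on edge]
    (4,4)@(9, 9): e=[37,16,3] → █
    (5,4)@(11, 9): e=[25,32,-1] → ·
    (2,5)@(5, 11): e=[35,0,21] → █  [on edge]
    (5,5)@(11, 11): e=[-1,48,9] → ·
    (1,6)@(3, 13): e=[21,0,35] → █  [on edge]
    (3,6)@(7, 13): e=[-3,32,27] → ·
    (4,6)@(9, 13): e=[-15,48,23] → ·
    (0,7)@(1, 15): e=[7,0,49] → █  [on edge]
  covered (8 px):
    · · · · · · ·
    · · · · · · ·
    · · · · · · ·
    · · · · · · ·
    · · · █ █ · ·
    · · █ █ █ · ·
    · █ █ · · · ·
    █ · · · · · ·
    · · · · · · ·
    · · · · · · ·
T1:
  2·area = 16
  edge (4, 12)→(0, 12): d=(-4,0) right/bottom  bias=-1
  edge (0, 12)→(4, 8): d=(4,-4) top-left  bias=+0
  edge (4, 8)→(4, 12): d=(0,4) right/bottom  bias=-1
    (5,0)@(11, 1): e=[44,0,-28] → ·  [on edge]
    (4,1)@(9, 3): e=[36,0,-20] → ·  [on edge]
    (3,2)@(7, 5): e=[28,0,-12] → ·  [on edge]
    (2,3)@(5, 7): e=[20,0,-4] → ·  [on edge]
    (1,4)@(3, 9): e=[12,0,4] → █  [on edge]
    (2,4)@(5, 9): e=[12,8,-4] → ·
    (0,5)@(1, 11): e=[4,0,12] → █  [on edge]
    (2,5)@(5, 11): e=[4,16,-4] → ·
    (0,6)@(1, 13): e=[-4,8,12] → ·
    (1,6)@(3, 13): e=[-4,16,4] → ·
  covered (3 px):
    · · · · · · ·
    · · · · · · ·
    · · · · · · ·
    · · · · · · ·
    · █ · · · · ·
    █ █ · · · · ·
    · · · · · · ·
    · · · · · · ·
    · · · · · · ·
    · · · · · · ·
T2:
  2·area = 132  (B↔C swapped to make it positive)
  edge (8, 0)→(6, 18): d=(-2,18) right/bottom  bias=-1
  edge (6, 18)→(0, 6): d=(-6,-12) top-left  bias=+0
  edge (0, 6)→(8, 0): d=(8,-6) top-left  bias=+0
    (3,0)@(7, 1): e=[16,114,2] → █
    (4,0)@(9, 1): e=[-20,138,14] → ·
    (2,1)@(5, 3): e=[48,78,6] → █
    (4,1)@(9, 3): e=[-24,126,30] → ·
    (1,2)@(3, 5): e=[80,42,10] → █
    (4,2)@(9, 5): e=[-28,114,46] → ·
    (0,3)@(1, 7): e=[112,6,14] → █
    (4,3)@(9, 7): e=[-32,102,62] → ·
    (0,4)@(1, 9): e=[108,-6,30] → ·
    (1,4)@(3, 9): e=[72,18,42] → █
    (3,4)@(7, 9): e=[0,66,66] → ·  [on edge]
    (1,5)@(3, 11): e=[68,6,58] → █
  covered (16 px):
    · · · █ · · ·
    · · █ █ · · ·
    · █ █ █ · · ·
    █ █ █ █ · · ·
    · █ █ · · · ·
    · █ █ · · · ·
    · · █ · · · ·
    · · █ · · · ·
    · · · · · · ·
    · · · · · · ·
T3:
  2·area = 144  (B↔C swapped to make it positive)
  edge (2, 16)→(2, 4): d=(0,-12) top-left  bias=+0
  edge (2, 4)→(14, 2): d=(12,-2) top-left  bias=+0
  edge (14, 2)→(2, 16): d=(-12,14) right/bottom  bias=-1
    (4,1)@(9, 3): e=[84,2,58] → █
    (5,1)@(11, 3): e=[108,6,30] → █
    (6,1)@(13, 3): e=[132,10,2] → █
    (1,2)@(3, 5): e=[12,14,118] → █
    (2,2)@(5, 5): e=[36,18,90] → █
    (3,2)@(7, 5): e=[60,22,62] → █
    (6,2)@(13, 5): e=[132,34,-22] → ·
    (1,3)@(3, 7): e=[12,38,94] → █
    (5,3)@(11, 7): e=[108,54,-18] → ·
    (1,4)@(3, 9): e=[12,62,70] → █
    (4,4)@(9, 9): e=[84,74,-14] → ·
    (1,5)@(3, 11): e=[12,86,46] → █
  covered (18 px):
    · · · · · · ·
    · · · · █ █ █
    · █ █ █ █ █ ·
    · █ █ █ █ · ·
    · █ █ █ · · ·
    · █ █ · · · ·
    · █ · · · · ·
    · · · · · · ·
    · · · · · · ·
    · · · · · · ·
T4:
  2·area = 32
  edge (4, 20)→(4, 4): d=(0,-16) top-left  bias=+0
  edge (4, 4)→(6, 8): d=(2,4) right/bottom  bias=-1
  edge (6, 8)→(4, 20): d=(-2,12) right/bottom  bias=-1
    (2,3)@(5, 7): e=[16,2,14] → █
    (3,3)@(7, 7): e=[48,-6,-10] → ·
    (2,4)@(5, 9): e=[16,6,10] → █
    (3,4)@(7, 9): e=[48,-2,-14] → ·
    (2,5)@(5, 11): e=[16,10,6] → █
    (3,5)@(7, 11): e=[48,2,-18] → ·
    (2,6)@(5, 13): e=[16,14,2] → █
    (3,6)@(7, 13): e=[48,6,-22] → ·
    (2,7)@(5, 15): e=[16,18,-2] → ·
  covered (4 px):
    · · · · · · ·
    · · · · · · ·
    · · · · · · ·
    · · █ · · · ·
    · · █ · · · ·
    · · █ · · · ·
    · · █ · · · ·
    · · · · · · ·
    · · · · · · ·
    · · · · · · ·

Z-buffer (winner per pixel, '.' = empty):
  . . . 2 . . .
  . . 2 2 3 3 3
  . 3 3 3 3 3 .
  2 3 4 3 3 . .
  . 3 4 3 0 . .
  1 3 4 0 0 . .
  . 3 4 . . . .
  0 . 2 . . . .
  . . . . . . .
  . . . . . . .

Result: -1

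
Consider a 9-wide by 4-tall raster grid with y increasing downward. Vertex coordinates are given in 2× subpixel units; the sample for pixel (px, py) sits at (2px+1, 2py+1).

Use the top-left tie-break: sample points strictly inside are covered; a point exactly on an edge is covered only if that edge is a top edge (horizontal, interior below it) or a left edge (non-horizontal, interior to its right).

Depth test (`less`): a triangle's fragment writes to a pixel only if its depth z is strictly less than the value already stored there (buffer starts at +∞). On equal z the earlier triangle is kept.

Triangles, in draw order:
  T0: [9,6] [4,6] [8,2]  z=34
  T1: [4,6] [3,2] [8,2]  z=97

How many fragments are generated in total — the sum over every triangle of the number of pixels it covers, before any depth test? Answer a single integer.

T0:
  2·area = 20
  edge (9, 6)→(4, 6): d=(-5,0) right/bottom  bias=-1
  edge (4, 6)→(8, 2): d=(4,-4) top-left  bias=+0
  edge (8, 2)→(9, 6): d=(1,4) right/bottom  bias=-1
    (4,0)@(9, 1): e=[25,0,-5] → ·  [on edge]
    (3,1)@(7, 3): e=[15,0,5] → █  [on edge]
    (4,1)@(9, 3): e=[15,8,-3] → ·
    (2,2)@(5, 5): e=[5,0,15] → █  [on edge]
    (4,2)@(9, 5): e=[5,16,-1] → ·
    (1,3)@(3, 7): e=[-5,0,25] → ·  [on edge]
    (2,3)@(5, 7): e=[-5,8,17] → ·
    (3,3)@(7, 7): e=[-5,16,9] → ·
  covered (3 px):
    · · · · · · · · ·
    · · · █ · · · · ·
    · · █ █ · · · · ·
    · · · · · · · · ·
T1:
  2·area = 20
  edge (4, 6)→(3, 2): d=(-1,-4) top-left  bias=+0
  edge (3, 2)→(8, 2): d=(5,0) top-left  bias=+0
  edge (8, 2)→(4, 6): d=(-4,4) right/bottom  bias=-1
    (4,0)@(9, 1): e=[25,-5,0] → ·  [on edge]
    (2,1)@(5, 3): e=[7,5,8] → █
    (3,1)@(7, 3): e=[15,5,0] → ·  [on edge]
    (2,2)@(5, 5): e=[5,15,0] → ·  [on edge]
    (1,3)@(3, 7): e=[-5,25,0] → ·  [on edge]
  covered (1 px):
    · · · · · · · · ·
    · · █ · · · · · ·
    · · · · · · · · ·
    · · · · · · · · ·

Result: 4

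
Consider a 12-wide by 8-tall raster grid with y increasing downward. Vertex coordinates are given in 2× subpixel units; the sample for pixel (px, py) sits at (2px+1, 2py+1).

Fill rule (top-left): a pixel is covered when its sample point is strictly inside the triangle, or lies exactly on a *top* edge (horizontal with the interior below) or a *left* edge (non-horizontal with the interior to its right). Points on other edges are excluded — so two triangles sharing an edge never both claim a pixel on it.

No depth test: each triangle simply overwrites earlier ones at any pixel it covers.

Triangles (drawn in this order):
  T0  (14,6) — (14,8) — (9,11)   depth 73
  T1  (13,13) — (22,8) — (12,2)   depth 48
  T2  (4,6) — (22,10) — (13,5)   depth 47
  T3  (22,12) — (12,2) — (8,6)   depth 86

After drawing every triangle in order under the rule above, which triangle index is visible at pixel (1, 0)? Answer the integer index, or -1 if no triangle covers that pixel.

T0:
  2·area = 10
  edge (14, 6)→(14, 8): d=(0,2) right/bottom  bias=-1
  edge (14, 8)→(9, 11): d=(-5,3) right/bottom  bias=-1
  edge (9, 11)→(14, 6): d=(5,-5) top-left  bias=+0
    (9,0)@(19, 1): e=[-10,20,0] → ·  [on edge]
    (8,1)@(17, 3): e=[-6,16,0] → ·  [on edge]
    (7,2)@(15, 5): e=[-2,12,0] → ·  [on edge]
    (9,2)@(19, 5): e=[-10,0,20] → ·  [on edge]
    (6,3)@(13, 7): e=[2,8,0] → █  [on edge]
    (7,3)@(15, 7): e=[-2,2,10] → ·
    (5,4)@(11, 9): e=[6,4,0] → █  [on edge]
    (6,4)@(13, 9): e=[2,-2,10] → ·
    (4,5)@(9, 11): e=[10,0,0] → ·  [on edge]
    (5,5)@(11, 11): e=[6,-6,10] → ·
    (3,6)@(7, 13): e=[14,-4,0] → ·  [on edge]
    (2,7)@(5, 15): e=[18,-8,0] → ·  [on edge]
  covered (2 px):
    · · · · · · · · · · · ·
    · · · · · · · · · · · ·
    · · · · · · · · · · · ·
    · · · · · · █ · · · · ·
    · · · · · █ · · · · · ·
    · · · · · · · · · · · ·
    · · · · · · · · · · · ·
    · · · · · · · · · · · ·
T1:
  2·area = 104  (B↔C swapped to make it positive)
  edge (13, 13)→(12, 2): d=(-1,-11) top-left  bias=+0
  edge (12, 2)→(22, 8): d=(10,6) right/bottom  bias=-1
  edge (22, 8)→(13, 13): d=(-9,5) right/bottom  bias=-1
    (6,1)@(13, 3): e=[10,4,90] → █
    (7,1)@(15, 3): e=[32,-8,80] → ·
    (6,2)@(13, 5): e=[8,24,72] → █
    (7,2)@(15, 5): e=[30,12,62] → █
    (8,2)@(17, 5): e=[52,0,52] → ·  [on edge]
    (6,3)@(13, 7): e=[6,44,54] → █
    (8,3)@(17, 7): e=[50,20,34] → █
    (9,3)@(19, 7): e=[72,8,24] → █
    (10,3)@(21, 7): e=[94,-4,14] → ·
    (6,4)@(13, 9): e=[4,64,36] → █
    (10,4)@(21, 9): e=[92,16,-4] → ·
    (6,5)@(13, 11): e=[2,84,18] → █
    (6,6)@(13, 13): e=[0,104,0] → ·  [on edge]
  covered (13 px):
    · · · · · · · · · · · ·
    · · · · · · █ · · · · ·
    · · · · · · █ █ · · · ·
    · · · · · · █ █ █ █ · ·
    · · · · · · █ █ █ █ · ·
    · · · · · · █ █ · · · ·
    · · · · · · · · · · · ·
    · · · · · · · · · · · ·
T2:
  2·area = 54  (B↔C swapped to make it positive)
  edge (4, 6)→(13, 5): d=(9,-1) top-left  bias=+0
  edge (13, 5)→(22, 10): d=(9,5) right/bottom  bias=-1
  edge (22, 10)→(4, 6): d=(-18,-4) top-left  bias=+0
    (6,2)@(13, 5): e=[0,0,54] → ·  [on edge]
    (4,3)@(9, 7): e=[14,38,2] → █
    (5,3)@(11, 7): e=[16,28,10] → █
    (6,3)@(13, 7): e=[18,18,18] → █
    (7,3)@(15, 7): e=[20,8,26] → █
    (8,3)@(17, 7): e=[22,-2,34] → ·
    (4,4)@(9, 9): e=[32,56,-34] → ·
    (5,4)@(11, 9): e=[34,46,-26] → ·
    (6,4)@(13, 9): e=[36,36,-18] → ·
    (7,4)@(15, 9): e=[38,26,-10] → ·
    (9,4)@(19, 9): e=[42,6,6] → █
    (10,4)@(21, 9): e=[44,-4,14] → ·
  covered (5 px):
    · · · · · · · · · · · ·
    · · · · · · · · · · · ·
    · · · · · · · · · · · ·
    · · · · █ █ █ █ · · · ·
    · · · · · · · · · █ · ·
    · · · · · · · · · · · ·
    · · · · · · · · · · · ·
    · · · · · · · · · · · ·
T3:
  2·area = 80  (B↔C swapped to make it positive)
  edge (22, 12)→(8, 6): d=(-14,-6) top-left  bias=+0
  edge (8, 6)→(12, 2): d=(4,-4) top-left  bias=+0
  edge (12, 2)→(22, 12): d=(10,10) right/bottom  bias=-1
    (5,0)@(11, 1): e=[88,-8,0] → ·  [on edge]
    (6,0)@(13, 1): e=[100,0,-20] → ·  [on edge]
    (0,1)@(1, 3): e=[0,-40,120] → ·  [on edge]
    (5,1)@(11, 3): e=[60,0,20] → █  [on edge]
    (6,1)@(13, 3): e=[72,8,0] → ·  [on edge]
    (4,2)@(9, 5): e=[20,0,60] → █  [on edge]
    (6,2)@(13, 5): e=[44,16,20] → █
    (7,2)@(15, 5): e=[56,24,0] → ·  [on edge]
    (3,3)@(7, 7): e=[-20,0,100] → ·  [on edge]
    (4,3)@(9, 7): e=[-8,8,80] → ·
    (5,3)@(11, 7): e=[4,16,60] → █
    (7,3)@(15, 7): e=[28,32,20] → █
    (8,3)@(17, 7): e=[40,40,0] → ·  [on edge]
    (2,4)@(5, 9): e=[-60,0,140] → ·  [on edge]
    (7,4)@(15, 9): e=[0,40,40] → █  [on edge]
    (9,4)@(19, 9): e=[24,56,0] → ·  [on edge]
    (1,5)@(3, 11): e=[-100,0,180] → ·  [on edge]
    (10,5)@(21, 11): e=[8,72,0] → ·  [on edge]
    (0,6)@(1, 13): e=[-140,0,220] → ·  [on edge]
    (11,6)@(23, 13): e=[-8,88,0] → ·  [on edge]
  covered (9 px):
    · · · · · · · · · · · ·
    · · · · · █ · · · · · ·
    · · · · █ █ █ · · · · ·
    · · · · · █ █ █ · · · ·
    · · · · · · · █ █ · · ·
    · · · · · · · · · · · ·
    · · · · · · · · · · · ·
    · · · · · · · · · · · ·

Z-buffer (winner per pixel, '.' = empty):
  . . . . . . . . . . . .
  . . . . . 3 1 . . . . .
  . . . . 3 3 3 1 . . . .
  . . . . 2 3 3 3 1 1 . .
  . . . . . 0 1 3 3 2 . .
  . . . . . . 1 1 . . . .
  . . . . . . . . . . . .
  . . . . . . . . . . . .

Answer: -1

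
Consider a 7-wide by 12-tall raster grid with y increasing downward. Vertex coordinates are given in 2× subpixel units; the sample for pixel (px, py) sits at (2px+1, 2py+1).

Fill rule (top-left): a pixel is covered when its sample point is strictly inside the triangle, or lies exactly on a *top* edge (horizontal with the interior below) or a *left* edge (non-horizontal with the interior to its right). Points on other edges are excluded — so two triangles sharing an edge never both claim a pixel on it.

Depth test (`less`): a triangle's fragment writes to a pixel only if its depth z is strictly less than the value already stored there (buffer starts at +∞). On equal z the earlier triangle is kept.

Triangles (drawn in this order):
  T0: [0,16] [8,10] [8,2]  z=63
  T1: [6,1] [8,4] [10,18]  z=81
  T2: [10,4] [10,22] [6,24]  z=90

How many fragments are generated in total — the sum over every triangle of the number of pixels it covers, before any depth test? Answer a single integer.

T0:
  2·area = 64  (B↔C swapped to make it positive)
  edge (0, 16)→(8, 2): d=(8,-14) top-left  bias=+0
  edge (8, 2)→(8, 10): d=(0,8) right/bottom  bias=-1
  edge (8, 10)→(0, 16): d=(-8,6) right/bottom  bias=-1
    (3,2)@(7, 5): e=[10,8,46] → █
    (4,2)@(9, 5): e=[38,-8,34] → ·
    (3,3)@(7, 7): e=[26,8,30] → █
    (4,3)@(9, 7): e=[54,-8,18] → ·
    (2,4)@(5, 9): e=[14,24,26] → █
    (4,4)@(9, 9): e=[70,-8,2] → ·
    (1,5)@(3, 11): e=[2,40,22] → █
    (3,5)@(7, 11): e=[58,8,-2] → ·
    (1,6)@(3, 13): e=[18,40,6] → █
    (2,6)@(5, 13): e=[46,24,-6] → ·
    (0,7)@(1, 15): e=[6,56,2] → █
    (1,7)@(3, 15): e=[34,40,-10] → ·
  covered (8 px):
    · · · · · · ·
    · · · · · · ·
    · · · █ · · ·
    · · · █ · · ·
    · · █ █ · · ·
    · █ █ · · · ·
    · █ · · · · ·
    █ · · · · · ·
    · · · · · · ·
    · · · · · · ·
    · · · · · · ·
    · · · · · · ·
T1:
  2·area = 22
  edge (6, 1)→(8, 4): d=(2,3) right/bottom  bias=-1
  edge (8, 4)→(10, 18): d=(2,14) right/bottom  bias=-1
  edge (10, 18)→(6, 1): d=(-4,-17) top-left  bias=+0
    (3,1)@(7, 3): e=[1,12,9] → █
    (4,1)@(9, 3): e=[-5,-16,43] → ·
    (3,2)@(7, 5): e=[5,16,1] → █
    (4,2)@(9, 5): e=[-1,-12,35] → ·
    (3,3)@(7, 7): e=[9,20,-7] → ·
    (4,5)@(9, 11): e=[11,0,11] → ·  [on edge]
    (4,6)@(9, 13): e=[15,4,3] → █
    (5,6)@(11, 13): e=[9,-24,37] → ·
    (4,7)@(9, 15): e=[19,8,-5] → ·
  covered (3 px):
    · · · · · · ·
    · · · █ · · ·
    · · · █ · · ·
    · · · · · · ·
    · · · · · · ·
    · · · · · · ·
    · · · · █ · ·
    · · · · · · ·
    · · · · · · ·
    · · · · · · ·
    · · · · · · ·
    · · · · · · ·
T2:
  2·area = 72
  edge (10, 4)→(10, 22): d=(0,18) right/bottom  bias=-1
  edge (10, 22)→(6, 24): d=(-4,2) right/bottom  bias=-1
  edge (6, 24)→(10, 4): d=(4,-20) top-left  bias=+0
    (4,4)@(9, 9): e=[18,54,0] → █  [on edge]
    (5,4)@(11, 9): e=[-18,50,40] → ·
    (4,5)@(9, 11): e=[18,46,8] → █
    (5,5)@(11, 11): e=[-18,42,48] → ·
    (4,6)@(9, 13): e=[18,38,16] → █
    (5,6)@(11, 13): e=[-18,34,56] → ·
    (4,7)@(9, 15): e=[18,30,24] → █
    (5,7)@(11, 15): e=[-18,26,64] → ·
    (4,8)@(9, 17): e=[18,22,32] → █
    (5,8)@(11, 17): e=[-18,18,72] → ·
    (3,9)@(7, 19): e=[54,18,0] → █  [on edge]
    (5,9)@(11, 19): e=[-18,10,80] → ·
  covered (10 px):
    · · · · · · ·
    · · · · · · ·
    · · · · · · ·
    · · · · · · ·
    · · · · █ · ·
    · · · · █ · ·
    · · · · █ · ·
    · · · · █ · ·
    · · · · █ · ·
    · · · █ █ · ·
    · · · █ █ · ·
    · · · █ · · ·

Answer: 21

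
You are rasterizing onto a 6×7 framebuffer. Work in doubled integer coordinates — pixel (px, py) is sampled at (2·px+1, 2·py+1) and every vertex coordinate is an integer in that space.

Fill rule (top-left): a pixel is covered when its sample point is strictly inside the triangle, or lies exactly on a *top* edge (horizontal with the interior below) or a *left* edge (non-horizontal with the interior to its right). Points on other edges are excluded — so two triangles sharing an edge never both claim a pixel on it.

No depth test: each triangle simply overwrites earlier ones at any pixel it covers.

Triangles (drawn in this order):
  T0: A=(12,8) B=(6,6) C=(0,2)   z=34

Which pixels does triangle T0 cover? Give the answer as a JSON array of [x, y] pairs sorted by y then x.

T0:
  2·area = 12
  edge (12, 8)→(6, 6): d=(-6,-2) top-left  bias=+0
  edge (6, 6)→(0, 2): d=(-6,-4) top-left  bias=+0
  edge (0, 2)→(12, 8): d=(12,6) right/bottom  bias=-1
    (1,2)@(3, 5): e=[0,-6,18] → .  [on edge]
    (2,2)@(5, 5): e=[4,2,6] → X
    (3,2)@(7, 5): e=[8,10,-6] → .
    (2,3)@(5, 7): e=[-8,-10,30] → .
    (4,3)@(9, 7): e=[0,6,6] → X  [on edge]
    (5,3)@(11, 7): e=[4,14,-6] → .
    (4,4)@(9, 9): e=[-12,-6,30] → .
  covered (2 px):
    . . . . . .
    . . . . . .
    . . X . . .
    . . . . X .
    . . . . . .
    . . . . . .
    . . . . . .

Final: [[2,2],[4,3]]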